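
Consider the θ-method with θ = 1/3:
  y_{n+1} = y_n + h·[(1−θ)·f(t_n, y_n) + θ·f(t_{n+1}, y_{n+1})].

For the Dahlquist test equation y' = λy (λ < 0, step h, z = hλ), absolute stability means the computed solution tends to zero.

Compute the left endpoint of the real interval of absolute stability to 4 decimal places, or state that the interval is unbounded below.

With y'=λy (z=hλ):
  y_{n+1} = y_n + z·[2/3·y_n + 1/3·y_{n+1}] ⇒ (1 − 1/3z)y_{n+1} = (1 + 2/3z)y_n
  Hence R(z) = (1 + 2/3z)/(1 − 1/3z).

Solve |R(x)|<1 on ℝ⁻.
x=-0.55: |R|=0.5352
R=−1: 1+2/3x = −1+1/3x ⇒ -1/3x=2 ⇒ x=2/(-1/3)=-6.0000
Confirm numerically:
  x=-5.049: |R|=0.88185 <1
  x=-3.870: |R|=0.68996 <1
  x=-3.779: |R|=0.67237 <1
  x=-6.421: |R|=1.04469 >1
  x=-6.334: |R|=1.03578 >1
  x=-6.099: |R|=1.01088 >1
Interval (-6.0000, 0).

z* = -6.0000.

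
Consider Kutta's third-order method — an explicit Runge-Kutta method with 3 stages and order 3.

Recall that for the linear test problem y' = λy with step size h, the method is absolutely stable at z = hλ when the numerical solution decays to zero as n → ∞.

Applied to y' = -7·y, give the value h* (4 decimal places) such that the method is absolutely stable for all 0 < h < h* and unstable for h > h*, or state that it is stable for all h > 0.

(-2.5127,0); λ=-7 ⇒ h* = 0.3590.

Set f=λy, z=hλ:
  order 3, 3-stage ⇒ R(z)=1+z+z^2/2+z^3/6
  (e.g. R(-1.74)=-0.10420, |R|=0.10420)

Solve |R(x)|<1 on ℝ⁻.
x=-1.74: |R|=0.1042
|R(-1.94)|=0.2751 |R(-1.27)|=0.1951 |R(-1.1)|=0.2832
Bisect:
  x_lo=-3.1192 |R|=2.3125  x_hi=-0.2337 |R|=0.7914
  mid=-1.67648 |R|=0.05650 →hi
  mid=-2.39785 |R|=0.82081 →hi
  mid=-2.75853 |R|=1.45228 →lo
  mid=-2.57819 |R|=1.11089 →lo
  mid=-2.48802 |R|=0.95980 →hi
  mid=-2.53310 |R|=1.03379 →lo
  mid=-2.51056 |R|=0.99641 →hi
  mid=-2.52183 |R|=1.01500 →lo
  mid=-2.51619 |R|=1.00568 →lo
  ...
  [-2.51285,-2.51267] ⇒ x*=-2.5127
So |R|<1 on (-2.5127, 0).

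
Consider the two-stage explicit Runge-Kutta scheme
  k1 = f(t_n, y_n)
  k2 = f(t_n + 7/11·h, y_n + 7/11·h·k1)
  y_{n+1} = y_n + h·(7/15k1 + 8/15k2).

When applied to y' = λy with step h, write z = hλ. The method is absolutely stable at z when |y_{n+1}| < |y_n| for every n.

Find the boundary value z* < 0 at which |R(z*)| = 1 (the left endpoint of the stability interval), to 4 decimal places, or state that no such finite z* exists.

On y'=λy, z=hλ:
  k1=λy_n ⇒ h·k1=z·y_n;  k2=λ(1+7/11z)y_n ⇒ h·k2=z(1+7/11z)y_n
  y_{n+1}/y_n = 1 + 7/15z + 8/15z(1+7/11z) = 1 + z + 56/165z²
  ⇒ R(z) = 1 + z + 56/165z².

Find x<0 with |R(x)|<1.
x=-1.49: |R|=0.2635
R=1: x+56/165x²=0 ⇒ x=−165/56=-2.9464; min R=1−1/(4·56/165)=0.2634>−1
Confirm numerically:
  x=-2.872: |R|=0.92745 <1
  x=-2.080: |R|=0.38835 <1
  x=-1.448: |R|=0.26361 <1
  x=-1.339: |R|=0.26951 <1
  x=-3.180: |R|=1.25209 >1
  x=-3.026: |R|=1.08172 >1
Interval (-2.9464, 0).

z* = -2.9464.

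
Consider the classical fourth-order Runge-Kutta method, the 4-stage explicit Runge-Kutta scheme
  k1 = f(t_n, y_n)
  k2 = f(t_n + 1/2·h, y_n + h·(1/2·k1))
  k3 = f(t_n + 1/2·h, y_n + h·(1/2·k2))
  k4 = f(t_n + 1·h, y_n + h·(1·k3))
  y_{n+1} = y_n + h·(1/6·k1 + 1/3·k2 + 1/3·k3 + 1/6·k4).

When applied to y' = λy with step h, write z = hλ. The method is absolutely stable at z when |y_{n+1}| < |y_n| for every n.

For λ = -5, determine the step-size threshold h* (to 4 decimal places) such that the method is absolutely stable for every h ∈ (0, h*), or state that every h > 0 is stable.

With y'=λy (z=hλ):
  order 4, 4-stage ⇒ R(z)=1+z+z^2/2+z^3/6+z^4/24
  (e.g. R(-1.23)=0.31167, |R|=0.31167)

Boundary: |R(x)|=1, x<0.
x=-1.23: |R|=0.3117
|R(-2.44)|=0.5926 |R(-2.1)|=0.3718 |R(-0.51)|=0.6008
Bisect:
  x_lo=-3.3466 |R|=2.2328  x_hi=-0.1403 |R|=0.8691
  mid=-1.74346 |R|=0.27809 →hi
  mid=-2.54502 |R|=0.69419 →hi
  mid=-2.94580 |R|=1.27022 →lo
  mid=-2.74541 |R|=0.94151 →hi
  mid=-2.84560 |R|=1.09480 →lo
  mid=-2.79551 |R|=1.01551 →lo
  mid=-2.77046 |R|=0.97786 →hi
  mid=-2.78298 |R|=0.99652 →hi
  mid=-2.78924 |R|=1.00597 →lo
  mid=-2.78611 |R|=1.00124 →lo
  ...
  [-2.78533,-2.78514] ⇒ x*=-2.7853
So |R|<1 on (-2.7853, 0).

(-2.7853,0); λ=-5 ⇒ h* = 0.5571.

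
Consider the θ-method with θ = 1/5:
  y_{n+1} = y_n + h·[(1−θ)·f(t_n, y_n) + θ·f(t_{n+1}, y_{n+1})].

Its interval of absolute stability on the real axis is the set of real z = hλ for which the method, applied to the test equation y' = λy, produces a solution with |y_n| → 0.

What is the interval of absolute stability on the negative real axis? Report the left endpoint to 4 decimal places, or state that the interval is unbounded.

With y'=λy (z=hλ):
  y_{n+1} = y_n + z·[4/5·y_n + 1/5·y_{n+1}] ⇒ (1 − 1/5z)y_{n+1} = (1 + 4/5z)y_n
  so R(z) = (1 + 4/5z)/(1 − 1/5z).

Find x<0 with |R(x)|<1.
x=-1.64: |R|=0.2349
R=−1: 1+4/5x = −1+1/5x ⇒ -3/5x=2 ⇒ x=2/(-3/5)=-3.3333
Confirm numerically:
  x=-2.955: |R|=0.85732 <1
  x=-2.238: |R|=0.54601 <1
  x=-1.506: |R|=0.15739 <1
  x=-1.394: |R|=0.09008 <1
  x=-3.412: |R|=1.02806 >1
  x=-3.379: |R|=1.01635 >1
Stable set (-3.3333, 0).

z∈(-3.3333,0).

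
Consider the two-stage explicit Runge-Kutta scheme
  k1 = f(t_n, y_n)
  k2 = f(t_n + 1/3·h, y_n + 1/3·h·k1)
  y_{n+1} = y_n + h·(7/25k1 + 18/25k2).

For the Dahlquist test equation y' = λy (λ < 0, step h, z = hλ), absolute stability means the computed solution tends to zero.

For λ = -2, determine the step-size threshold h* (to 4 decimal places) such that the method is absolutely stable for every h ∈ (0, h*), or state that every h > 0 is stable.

(-4.1667,0); λ=-2 ⇒ h* = (25/6)/2 = 2.0833.

Test eqn y'=λy, z=hλ:
  k1=λy_n ⇒ h·k1=z·y_n;  k2=λ(1+1/3z)y_n ⇒ h·k2=z(1+1/3z)y_n
  y_{n+1}/y_n = 1 + 7/25z + 18/25z(1+1/3z) = 1 + z + 6/25z²
  ⇒ R(z) = 1 + z + 6/25z².

Solve |R(x)|<1 on ℝ⁻.
x=-1.2: |R|=0.1456
R=1: x+6/25x²=0 ⇒ x=−25/6=-4.1667; min R=1−1/(4·6/25)=-0.0417>−1
Confirm numerically:
  x=-4.003: |R|=0.84276 <1
  x=-2.974: |R|=0.14872 <1
  x=-2.766: |R|=0.07018 <1
  x=-2.542: |R|=0.00882 <1
  x=-4.722: |R|=1.62935 >1
  x=-4.479: |R|=1.33575 >1
Stable set (-4.1667, 0).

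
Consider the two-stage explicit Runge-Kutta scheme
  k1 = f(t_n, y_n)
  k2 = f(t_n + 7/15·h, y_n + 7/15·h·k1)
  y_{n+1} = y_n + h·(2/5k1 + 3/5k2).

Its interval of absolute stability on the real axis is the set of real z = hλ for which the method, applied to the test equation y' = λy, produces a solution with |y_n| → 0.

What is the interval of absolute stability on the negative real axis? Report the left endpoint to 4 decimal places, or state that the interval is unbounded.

(-3.5714, 0).

Set f=λy, z=hλ:
  k1=λy_n ⇒ h·k1=z·y_n;  k2=λ(1+7/15z)y_n ⇒ h·k2=z(1+7/15z)y_n
  y_{n+1}/y_n = 1 + 2/5z + 3/5z(1+7/15z) = 1 + z + 7/25z²
  R(z) = 1 + z + 7/25z².

Solve |R(x)|<1 on ℝ⁻.
x=-1.55: |R|=0.1227
R=1: x+7/25x²=0 ⇒ x=−25/7=-3.5714; min R=1−1/(4·7/25)=0.1071>−1
Confirm numerically:
  x=-3.531: |R|=0.96003 <1
  x=-2.670: |R|=0.32609 <1
  x=-2.110: |R|=0.13659 <1
  x=-4.145: |R|=1.66569 >1
  x=-3.850: |R|=1.30030 >1
  x=-3.678: |R|=1.10975 >1
So |R|<1 on (-3.5714, 0).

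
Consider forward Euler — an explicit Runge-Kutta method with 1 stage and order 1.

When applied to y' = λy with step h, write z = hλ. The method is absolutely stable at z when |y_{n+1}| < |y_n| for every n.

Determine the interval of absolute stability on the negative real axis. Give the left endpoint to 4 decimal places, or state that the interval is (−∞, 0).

Set f=λy, z=hλ:
  order 1, 1-stage ⇒ R(z)=1+z
  (e.g. R(-0.74)=0.26000, |R|=0.26000)

Find x<0 with |R(x)|<1.
x=-0.74: |R|=0.2600
|R(-2.17)|=1.1700 |R(-1.1)|=0.1000 |R(-0.94)|=0.0600
Bisect:
  x_lo=-2.7421 |R|=1.7421  x_hi=-0.1678 |R|=0.8322
  mid=-1.45499 |R|=0.45499 →hi
  mid=-2.09856 |R|=1.09856 →lo
  mid=-1.77677 |R|=0.77677 →hi
  mid=-1.93767 |R|=0.93767 →hi
  mid=-2.01811 |R|=1.01811 →lo
  mid=-1.97789 |R|=0.97789 →hi
  mid=-1.99800 |R|=0.99800 →hi
  mid=-2.00806 |R|=1.00806 →lo
  mid=-2.00303 |R|=1.00303 →lo
  ...
  [-2.00005,-1.99989] ⇒ x*=-2.0000
So |R|<1 on (-2.0000, 0).

z∈(-2.0000,0).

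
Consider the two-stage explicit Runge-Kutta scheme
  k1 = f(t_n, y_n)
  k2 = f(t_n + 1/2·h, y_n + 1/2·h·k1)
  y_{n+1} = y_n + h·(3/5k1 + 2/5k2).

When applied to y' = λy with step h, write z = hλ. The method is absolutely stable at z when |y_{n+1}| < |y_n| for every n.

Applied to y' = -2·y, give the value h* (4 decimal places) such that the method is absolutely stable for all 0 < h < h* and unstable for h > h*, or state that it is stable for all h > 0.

On y'=λy, z=hλ:
  k1=λy_n ⇒ h·k1=z·y_n;  k2=λ(1+1/2z)y_n ⇒ h·k2=z(1+1/2z)y_n
  y_{n+1}/y_n = 1 + 3/5z + 2/5z(1+1/2z) = 1 + z + 1/5z²
  ⇒ R(z) = 1 + z + 1/5z².

Need |R(x)|<1, x<0.
x=-0.85: |R|=0.2945
R=1: x+1/5x²=0 ⇒ x=−5=-5.0000; min R=1−1/(4·1/5)=-0.2500>−1
Confirm numerically:
  x=-3.492: |R|=0.05319 <1
  x=-3.358: |R|=0.10277 <1
  x=-2.976: |R|=0.20468 <1
  x=-5.557: |R|=1.61905 >1
  x=-5.057: |R|=1.05765 >1
Stable set (-5.0000, 0).

(-5.0000,0); λ=-2 ⇒ h* = (5)/2 = 2.5000.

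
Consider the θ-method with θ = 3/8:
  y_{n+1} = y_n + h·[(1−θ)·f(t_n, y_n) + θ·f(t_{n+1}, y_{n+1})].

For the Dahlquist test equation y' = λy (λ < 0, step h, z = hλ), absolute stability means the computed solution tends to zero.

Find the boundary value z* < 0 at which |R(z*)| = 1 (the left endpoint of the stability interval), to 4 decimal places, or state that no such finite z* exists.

On y'=λy, z=hλ:
  y_{n+1} = y_n + z·[5/8·y_n + 3/8·y_{n+1}] ⇒ (1 − 3/8z)y_{n+1} = (1 + 5/8z)y_n
  so R(z) = (1 + 5/8z)/(1 − 3/8z).

Solve |R(x)|<1 on ℝ⁻.
x=-1.37: |R|=0.0950
R=−1: 1+5/8x = −1+3/8x ⇒ -1/4x=2 ⇒ x=2/(-1/4)=-8.0000
Confirm numerically:
  x=-7.921: |R|=0.99503 <1
  x=-6.790: |R|=0.91470 <1
  x=-6.350: |R|=0.87800 <1
  x=-4.871: |R|=0.72326 <1
  x=-8.580: |R|=1.03438 >1
  x=-8.402: |R|=1.02421 >1
  x=-8.332: |R|=1.02012 >1
Interval (-8.0000, 0).

z* = -8.0000.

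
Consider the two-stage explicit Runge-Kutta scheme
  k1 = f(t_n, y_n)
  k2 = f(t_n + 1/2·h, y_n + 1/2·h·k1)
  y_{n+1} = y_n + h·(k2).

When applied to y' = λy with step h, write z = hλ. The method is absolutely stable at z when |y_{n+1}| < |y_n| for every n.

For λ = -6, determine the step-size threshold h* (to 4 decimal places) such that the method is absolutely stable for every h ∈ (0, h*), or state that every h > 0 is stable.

With y'=λy (z=hλ):
  k1=λy_n ⇒ h·k1=z·y_n;  k2=λ(1+1/2z)y_n ⇒ h·k2=z(1+1/2z)y_n
  y_{n+1}/y_n = 1 + z(1+1/2z) = 1 + z + 1/2z²
  so R(z) = 1 + z + 1/2z².

Solve |R(x)|<1 on ℝ⁻.
x=-0.31: |R|=0.7380
R=1: x+1/2x²=0 ⇒ x=−2=-2.0000; min R=1−1/(4·1/2)=0.5000>−1
Confirm numerically:
  x=-1.266: |R|=0.53538 <1
  x=-1.259: |R|=0.53354 <1
  x=-0.960: |R|=0.50080 <1
  x=-0.917: |R|=0.50344 <1
  x=-2.433: |R|=1.52674 >1
  x=-2.321: |R|=1.37252 >1
  x=-2.236: |R|=1.26385 >1
So |R|<1 on (-2.0000, 0).

(-2.0000,0); λ=-6 ⇒ h* = (2)/6 = 0.3333.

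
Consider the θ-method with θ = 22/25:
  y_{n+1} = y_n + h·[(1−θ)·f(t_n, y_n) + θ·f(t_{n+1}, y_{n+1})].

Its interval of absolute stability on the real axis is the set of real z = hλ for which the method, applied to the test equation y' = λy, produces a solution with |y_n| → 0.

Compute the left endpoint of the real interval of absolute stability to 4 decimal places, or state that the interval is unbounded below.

Test eqn y'=λy, z=hλ:
  y_{n+1} = y_n + z·[3/25·y_n + 22/25·y_{n+1}] ⇒ (1 − 22/25z)y_{n+1} = (1 + 3/25z)y_n
  R(z) = (1 + 3/25z)/(1 − 22/25z).

Boundary: |R(x)|=1, x<0.
x=-1.39: |R|=0.3748
x=-2: |R|=0.2754
x=-10: |R|=0.0204
x=-100: |R|=0.1236
θ=22/25≥1/2 ⇒ |1+3/25x|<|1−22/25x| ∀x<0 ⇒ unbounded interval.

unbounded; (−∞, 0).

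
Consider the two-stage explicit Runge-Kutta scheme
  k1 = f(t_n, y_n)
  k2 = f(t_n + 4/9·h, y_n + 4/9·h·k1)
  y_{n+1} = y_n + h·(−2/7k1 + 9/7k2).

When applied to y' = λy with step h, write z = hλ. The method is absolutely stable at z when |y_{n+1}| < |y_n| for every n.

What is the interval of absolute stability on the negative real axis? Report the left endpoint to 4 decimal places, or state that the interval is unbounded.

(-1.7500, 0).

On y'=λy, z=hλ:
  k1=λy_n ⇒ h·k1=z·y_n;  k2=λ(1+4/9z)y_n ⇒ h·k2=z(1+4/9z)y_n
  y_{n+1}/y_n = 1 − 2/7z + 9/7z(1+4/9z) = 1 + z + 4/7z²
  R(z) = 1 + z + 4/7z².

Need |R(x)|<1, x<0.
x=-0.33: |R|=0.7322
R=1: x+4/7x²=0 ⇒ x=−7/4=-1.7500; min R=1−1/(4·4/7)=0.5625>−1
Confirm numerically:
  x=-1.479: |R|=0.77097 <1
  x=-1.318: |R|=0.67464 <1
  x=-1.148: |R|=0.60509 <1
  x=-2.333: |R|=1.77722 >1
  x=-2.143: |R|=1.48126 >1
  x=-1.904: |R|=1.16755 >1
Interval (-1.7500, 0).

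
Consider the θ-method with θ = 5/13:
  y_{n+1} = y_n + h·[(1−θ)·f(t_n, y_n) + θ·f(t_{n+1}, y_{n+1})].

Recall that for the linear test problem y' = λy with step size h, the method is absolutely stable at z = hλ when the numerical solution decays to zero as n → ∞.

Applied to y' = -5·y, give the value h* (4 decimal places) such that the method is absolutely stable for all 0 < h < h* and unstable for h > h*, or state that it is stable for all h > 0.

(-8.6667,0); λ=-5 ⇒ h* = (26/3)/5 = 1.7333.

On y'=λy, z=hλ:
  y_{n+1} = y_n + z·[8/13·y_n + 5/13·y_{n+1}] ⇒ (1 − 5/13z)y_{n+1} = (1 + 8/13z)y_n
  ⇒ R(z) = (1 + 8/13z)/(1 − 5/13z).

Need |R(x)|<1, x<0.
x=-1.39: |R|=0.0942
R=−1: 1+8/13x = −1+5/13x ⇒ -3/13x=2 ⇒ x=2/(-3/13)=-8.6667
Confirm numerically:
  x=-7.761: |R|=0.94755 <1
  x=-6.502: |R|=0.85731 <1
  x=-6.232: |R|=0.83460 <1
  x=-9.073: |R|=1.02089 >1
  x=-8.831: |R|=1.00863 >1
So |R|<1 on (-8.6667, 0).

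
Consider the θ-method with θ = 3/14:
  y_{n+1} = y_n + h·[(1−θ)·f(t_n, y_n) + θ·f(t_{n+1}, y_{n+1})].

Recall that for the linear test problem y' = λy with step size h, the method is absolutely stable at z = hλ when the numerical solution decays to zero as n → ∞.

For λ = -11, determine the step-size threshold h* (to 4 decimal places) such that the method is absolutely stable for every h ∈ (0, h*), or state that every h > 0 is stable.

(-3.5000,0); λ=-11 ⇒ h* = (7/2)/11 = 0.3182.

Test eqn y'=λy, z=hλ:
  y_{n+1} = y_n + z·[11/14·y_n + 3/14·y_{n+1}] ⇒ (1 − 3/14z)y_{n+1} = (1 + 11/14z)y_n
  so R(z) = (1 + 11/14z)/(1 − 3/14z).

Solve |R(x)|<1 on ℝ⁻.
x=-0.87: |R|=0.2667
R=−1: 1+11/14x = −1+3/14x ⇒ -4/7x=2 ⇒ x=2/(-4/7)=-3.5000
Confirm numerically:
  x=-2.637: |R|=0.68491 <1
  x=-2.575: |R|=0.65938 <1
  x=-2.236: |R|=0.51169 <1
  x=-2.094: |R|=0.44542 <1
  x=-4.093: |R|=1.18052 >1
  x=-3.858: |R|=1.11199 >1
  x=-3.748: |R|=1.07859 >1
Interval (-3.5000, 0).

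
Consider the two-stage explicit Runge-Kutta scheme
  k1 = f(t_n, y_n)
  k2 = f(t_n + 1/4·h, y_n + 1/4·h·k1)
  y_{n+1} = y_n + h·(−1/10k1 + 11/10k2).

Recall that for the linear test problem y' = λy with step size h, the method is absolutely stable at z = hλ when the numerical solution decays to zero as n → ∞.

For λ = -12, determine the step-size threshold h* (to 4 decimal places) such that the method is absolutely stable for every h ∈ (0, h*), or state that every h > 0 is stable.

(-3.6364,0); λ=-12 ⇒ h* = (40/11)/12 = 0.3030.

Set f=λy, z=hλ:
  k1=λy_n ⇒ h·k1=z·y_n;  k2=λ(1+1/4z)y_n ⇒ h·k2=z(1+1/4z)y_n
  y_{n+1}/y_n = 1 − 1/10z + 11/10z(1+1/4z) = 1 + z + 11/40z²
  R(z) = 1 + z + 11/40z².

Solve |R(x)|<1 on ℝ⁻.
x=-1.02: |R|=0.2661
R=1: x+11/40x²=0 ⇒ x=−40/11=-3.6364; min R=1−1/(4·11/40)=0.0909>−1
Confirm numerically:
  x=-2.976: |R|=0.45956 <1
  x=-1.944: |R|=0.09526 <1
  x=-1.731: |R|=0.09300 <1
  x=-4.138: |R|=1.57084 >1
  x=-4.068: |R|=1.48287 >1
  x=-3.873: |R|=1.25204 >1
Interval (-3.6364, 0).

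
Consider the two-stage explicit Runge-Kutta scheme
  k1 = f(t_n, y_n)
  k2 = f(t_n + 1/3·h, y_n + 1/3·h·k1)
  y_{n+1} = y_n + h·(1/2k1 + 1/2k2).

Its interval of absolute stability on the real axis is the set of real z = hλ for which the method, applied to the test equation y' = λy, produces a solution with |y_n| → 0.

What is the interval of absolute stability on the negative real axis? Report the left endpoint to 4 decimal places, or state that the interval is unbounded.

z∈(-6.0000,0).

Set f=λy, z=hλ:
  k1=λy_n ⇒ h·k1=z·y_n;  k2=λ(1+1/3z)y_n ⇒ h·k2=z(1+1/3z)y_n
  y_{n+1}/y_n = 1 + 1/2z + 1/2z(1+1/3z) = 1 + z + 1/6z²
  so R(z) = 1 + z + 1/6z².

Solve |R(x)|<1 on ℝ⁻.
x=-0.78: |R|=0.3214
R=1: x+1/6x²=0 ⇒ x=−6=-6.0000; min R=1−1/(4·1/6)=-0.5000>−1
Confirm numerically:
  x=-5.088: |R|=0.22662 <1
  x=-3.861: |R|=0.37645 <1
  x=-3.789: |R|=0.39625 <1
  x=-2.574: |R|=0.46975 <1
  x=-6.378: |R|=1.40181 >1
  x=-6.363: |R|=1.38496 >1
Interval (-6.0000, 0).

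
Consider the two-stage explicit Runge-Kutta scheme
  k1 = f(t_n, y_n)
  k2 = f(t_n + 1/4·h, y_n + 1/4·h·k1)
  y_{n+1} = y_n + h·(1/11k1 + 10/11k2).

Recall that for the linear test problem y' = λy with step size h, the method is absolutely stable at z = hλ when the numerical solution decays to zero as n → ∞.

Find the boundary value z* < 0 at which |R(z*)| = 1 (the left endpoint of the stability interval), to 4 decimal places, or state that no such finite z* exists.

left endpoint -4.4000.

On y'=λy, z=hλ:
  k1=λy_n ⇒ h·k1=z·y_n;  k2=λ(1+1/4z)y_n ⇒ h·k2=z(1+1/4z)y_n
  y_{n+1}/y_n = 1 + 1/11z + 10/11z(1+1/4z) = 1 + z + 5/22z²
  ⇒ R(z) = 1 + z + 5/22z².

Need |R(x)|<1, x<0.
x=-1.51: |R|=0.0082
R=1: x+5/22x²=0 ⇒ x=−22/5=-4.4000; min R=1−1/(4·5/22)=-0.1000>−1
Confirm numerically:
  x=-3.861: |R|=0.52703 <1
  x=-3.849: |R|=0.51800 <1
  x=-2.252: |R|=0.09939 <1
  x=-4.917: |R|=1.57775 >1
  x=-4.767: |R|=1.39761 >1
  x=-4.583: |R|=1.19061 >1
Stable set (-4.4000, 0).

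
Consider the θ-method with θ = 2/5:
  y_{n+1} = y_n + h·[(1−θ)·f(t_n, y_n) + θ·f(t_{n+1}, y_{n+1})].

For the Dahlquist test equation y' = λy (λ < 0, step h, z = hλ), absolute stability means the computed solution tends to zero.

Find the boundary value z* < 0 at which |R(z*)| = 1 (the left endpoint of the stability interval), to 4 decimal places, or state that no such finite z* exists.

z* = -10.0000.

Test eqn y'=λy, z=hλ:
  y_{n+1} = y_n + z·[3/5·y_n + 2/5·y_{n+1}] ⇒ (1 − 2/5z)y_{n+1} = (1 + 3/5z)y_n
  ⇒ R(z) = (1 + 3/5z)/(1 − 2/5z).

Find x<0 with |R(x)|<1.
x=-0.92: |R|=0.3275
R=−1: 1+3/5x = −1+2/5x ⇒ -1/5x=2 ⇒ x=2/(-1/5)=-10.0000
Confirm numerically:
  x=-9.263: |R|=0.96867 <1
  x=-8.328: |R|=0.92279 <1
  x=-7.944: |R|=0.90157 <1
  x=-4.314: |R|=0.58277 <1
  x=-10.512: |R|=1.01967 >1
  x=-10.472: |R|=1.01819 >1
Interval (-10.0000, 0).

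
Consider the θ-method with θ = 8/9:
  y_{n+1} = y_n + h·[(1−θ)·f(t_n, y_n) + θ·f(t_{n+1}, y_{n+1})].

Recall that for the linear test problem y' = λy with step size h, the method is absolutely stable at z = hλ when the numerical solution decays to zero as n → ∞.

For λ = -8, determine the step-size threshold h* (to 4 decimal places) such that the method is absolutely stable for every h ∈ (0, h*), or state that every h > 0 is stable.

On y'=λy, z=hλ:
  y_{n+1} = y_n + z·[1/9·y_n + 8/9·y_{n+1}] ⇒ (1 − 8/9z)y_{n+1} = (1 + 1/9z)y_n
  so R(z) = (1 + 1/9z)/(1 − 8/9z).

Find x<0 with |R(x)|<1.
x=-0.96: |R|=0.4820
x=-2: |R|=0.2800
x=-10: |R|=0.0112
x=-100: |R|=0.1125
θ=8/9≥1/2 ⇒ |1+1/9x|<|1−8/9x| ∀x<0 ⇒ stable on all of ℝ⁻.

(−∞, 0) — no finite endpoint. Any h>0 works for λ=-8.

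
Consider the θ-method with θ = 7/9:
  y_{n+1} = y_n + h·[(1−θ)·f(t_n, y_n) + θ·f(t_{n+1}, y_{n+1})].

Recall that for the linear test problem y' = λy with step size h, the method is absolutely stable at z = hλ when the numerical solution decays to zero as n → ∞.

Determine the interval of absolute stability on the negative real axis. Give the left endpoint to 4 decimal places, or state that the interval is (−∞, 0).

Test eqn y'=λy, z=hλ:
  y_{n+1} = y_n + z·[2/9·y_n + 7/9·y_{n+1}] ⇒ (1 − 7/9z)y_{n+1} = (1 + 2/9z)y_n
  ⇒ R(z) = (1 + 2/9z)/(1 − 7/9z).

Find x<0 with |R(x)|<1.
x=-1.22: |R|=0.3740
x=-2: |R|=0.2174
x=-10: |R|=0.1392
x=-100: |R|=0.2694
θ=7/9≥1/2 ⇒ |1+2/9x|<|1−7/9x| ∀x<0 ⇒ stable on all of ℝ⁻.

unbounded; (−∞, 0).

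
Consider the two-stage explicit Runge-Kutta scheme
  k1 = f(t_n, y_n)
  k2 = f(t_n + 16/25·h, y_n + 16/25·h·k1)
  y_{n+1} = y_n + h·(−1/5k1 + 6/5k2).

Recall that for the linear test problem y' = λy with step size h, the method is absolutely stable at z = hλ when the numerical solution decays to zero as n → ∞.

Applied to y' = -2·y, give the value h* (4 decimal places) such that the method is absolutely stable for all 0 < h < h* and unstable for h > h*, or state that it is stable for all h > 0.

(-1.3021,0); λ=-2 ⇒ h* = (125/96)/2 = 0.6510.

Test eqn y'=λy, z=hλ:
  k1=λy_n ⇒ h·k1=z·y_n;  k2=λ(1+16/25z)y_n ⇒ h·k2=z(1+16/25z)y_n
  y_{n+1}/y_n = 1 − 1/5z + 6/5z(1+16/25z) = 1 + z + 96/125z²
  R(z) = 1 + z + 96/125z².

Need |R(x)|<1, x<0.
x=-1.79: |R|=1.6707
R=1: x+96/125x²=0 ⇒ x=−125/96=-1.3021; min R=1−1/(4·96/125)=0.6745>−1
Confirm numerically:
  x=-1.279: |R|=0.97733 <1
  x=-0.820: |R|=0.69640 <1
  x=-0.746: |R|=0.68140 <1
  x=-1.870: |R|=1.81562 >1
  x=-1.506: |R|=1.23585 >1
  x=-1.326: |R|=1.02436 >1
So |R|<1 on (-1.3021, 0).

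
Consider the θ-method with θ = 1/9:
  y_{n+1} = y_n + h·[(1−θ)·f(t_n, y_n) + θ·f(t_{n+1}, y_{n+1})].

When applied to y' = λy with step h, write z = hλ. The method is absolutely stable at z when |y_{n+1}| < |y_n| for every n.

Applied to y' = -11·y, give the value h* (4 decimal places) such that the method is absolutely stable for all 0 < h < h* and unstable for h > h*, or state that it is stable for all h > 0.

(-2.5714,0); λ=-11 ⇒ h* = (18/7)/11 = 0.2338.

Set f=λy, z=hλ:
  y_{n+1} = y_n + z·[8/9·y_n + 1/9·y_{n+1}] ⇒ (1 − 1/9z)y_{n+1} = (1 + 8/9z)y_n
  Hence R(z) = (1 + 8/9z)/(1 − 1/9z).

Solve |R(x)|<1 on ℝ⁻.
x=-0.36: |R|=0.6538
R=−1: 1+8/9x = −1+1/9x ⇒ -7/9x=2 ⇒ x=2/(-7/9)=-2.5714
Confirm numerically:
  x=-2.399: |R|=0.89411 <1
  x=-1.875: |R|=0.55172 <1
  x=-1.071: |R|=0.04290 <1
  x=-2.959: |R|=1.22686 >1
  x=-2.937: |R|=1.21438 >1
  x=-2.764: |R|=1.11459 >1
So |R|<1 on (-2.5714, 0).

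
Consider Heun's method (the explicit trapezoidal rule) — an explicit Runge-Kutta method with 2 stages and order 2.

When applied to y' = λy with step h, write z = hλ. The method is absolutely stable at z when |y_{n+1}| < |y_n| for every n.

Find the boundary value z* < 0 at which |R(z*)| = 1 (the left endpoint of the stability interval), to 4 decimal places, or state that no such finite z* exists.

z* = -2.0000.

With y'=λy (z=hλ):
  order 2, 2-stage ⇒ R(z)=1+z+z^2/2
  (e.g. R(-1.72)=0.75920, |R|=0.75920)

Find x<0 with |R(x)|<1.
x=-1.72: |R|=0.7592
|R(-1.35)|=0.5613 |R(-0.72)|=0.5392 |R(-0.66)|=0.5578
Bisect:
  x_lo=-2.6758 |R|=1.9042  x_hi=-0.1883 |R|=0.8294
  mid=-1.43208 |R|=0.59335 →hi
  mid=-2.05396 |R|=1.05542 →lo
  mid=-1.74302 |R|=0.77604 →hi
  mid=-1.89849 |R|=0.90365 →hi
  mid=-1.97623 |R|=0.97651 →hi
  mid=-2.01510 |R|=1.01521 →lo
  mid=-1.99566 |R|=0.99567 →hi
  ...
  [-2.00007,-1.99991] ⇒ x*=-2.0000
Stable set (-2.0000, 0).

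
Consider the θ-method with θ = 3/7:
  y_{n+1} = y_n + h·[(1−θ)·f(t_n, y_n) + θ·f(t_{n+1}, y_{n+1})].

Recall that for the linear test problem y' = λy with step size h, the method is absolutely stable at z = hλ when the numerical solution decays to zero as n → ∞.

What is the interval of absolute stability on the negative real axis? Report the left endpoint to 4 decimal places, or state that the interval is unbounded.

With y'=λy (z=hλ):
  y_{n+1} = y_n + z·[4/7·y_n + 3/7·y_{n+1}] ⇒ (1 − 3/7z)y_{n+1} = (1 + 4/7z)y_n
  ⇒ R(z) = (1 + 4/7z)/(1 − 3/7z).

Need |R(x)|<1, x<0.
x=-1.4: |R|=0.1250
R=−1: 1+4/7x = −1+3/7x ⇒ -1/7x=2 ⇒ x=2/(-1/7)=-14.0000
Confirm numerically:
  x=-12.337: |R|=0.96221 <1
  x=-11.525: |R|=0.94047 <1
  x=-9.680: |R|=0.88013 <1
  x=-14.449: |R|=1.00892 >1
  x=-14.344: |R|=1.00688 >1
  x=-14.222: |R|=1.00447 >1
Interval (-14.0000, 0).

(-14.0000, 0).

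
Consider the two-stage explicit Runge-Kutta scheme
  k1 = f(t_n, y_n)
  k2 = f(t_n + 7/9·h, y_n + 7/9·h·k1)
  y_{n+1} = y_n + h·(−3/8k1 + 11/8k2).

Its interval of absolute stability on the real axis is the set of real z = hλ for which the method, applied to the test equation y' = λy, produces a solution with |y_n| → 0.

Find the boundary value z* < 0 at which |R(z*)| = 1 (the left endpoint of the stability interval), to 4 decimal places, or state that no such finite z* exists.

left endpoint -0.9351.

With y'=λy (z=hλ):
  k1=λy_n ⇒ h·k1=z·y_n;  k2=λ(1+7/9z)y_n ⇒ h·k2=z(1+7/9z)y_n
  y_{n+1}/y_n = 1 − 3/8z + 11/8z(1+7/9z) = 1 + z + 77/72z²
  ⇒ R(z) = 1 + z + 77/72z².

Solve |R(x)|<1 on ℝ⁻.
x=-1.29: |R|=1.4897
R=1: x+77/72x²=0 ⇒ x=−72/77=-0.9351; min R=1−1/(4·77/72)=0.7662>−1
Confirm numerically:
  x=-0.633: |R|=0.79551 <1
  x=-0.494: |R|=0.76698 <1
  x=-0.441: |R|=0.76699 <1
  x=-0.410: |R|=0.76977 <1
  x=-1.382: |R|=1.66056 >1
  x=-1.359: |R|=1.61614 >1
  x=-1.307: |R|=1.51988 >1
So |R|<1 on (-0.9351, 0).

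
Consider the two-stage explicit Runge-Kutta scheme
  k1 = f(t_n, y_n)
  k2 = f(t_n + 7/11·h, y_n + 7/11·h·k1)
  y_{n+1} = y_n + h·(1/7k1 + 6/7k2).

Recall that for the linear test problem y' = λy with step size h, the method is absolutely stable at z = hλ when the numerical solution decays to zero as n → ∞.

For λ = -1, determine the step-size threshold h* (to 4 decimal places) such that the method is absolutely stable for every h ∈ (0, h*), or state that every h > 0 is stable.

On y'=λy, z=hλ:
  k1=λy_n ⇒ h·k1=z·y_n;  k2=λ(1+7/11z)y_n ⇒ h·k2=z(1+7/11z)y_n
  y_{n+1}/y_n = 1 + 1/7z + 6/7z(1+7/11z) = 1 + z + 6/11z²
  ⇒ R(z) = 1 + z + 6/11z².

Find x<0 with |R(x)|<1.
x=-1.73: |R|=0.9025
R=1: x+6/11x²=0 ⇒ x=−11/6=-1.8333; min R=1−1/(4·6/11)=0.5417>−1
Confirm numerically:
  x=-1.805: |R|=0.97210 <1
  x=-1.668: |R|=0.84958 <1
  x=-1.044: |R|=0.55051 <1
  x=-0.839: |R|=0.54496 <1
  x=-2.282: |R|=1.55847 >1
  x=-2.250: |R|=1.51136 >1
  x=-1.980: |R|=1.15840 >1
So |R|<1 on (-1.8333, 0).

(-1.8333,0); λ=-1 ⇒ h* = (11/6)/1 = 1.8333.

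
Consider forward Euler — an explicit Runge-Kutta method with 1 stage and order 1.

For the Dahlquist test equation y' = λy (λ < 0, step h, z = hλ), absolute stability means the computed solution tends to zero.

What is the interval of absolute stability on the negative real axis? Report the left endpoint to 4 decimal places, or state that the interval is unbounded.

On y'=λy, z=hλ:
  order 1, 1-stage ⇒ R(z)=1+z
  (e.g. R(-0.93)=0.07000, |R|=0.07000)

Need |R(x)|<1, x<0.
x=-0.93: |R|=0.0700
|R(-1.43)|=0.4300 |R(-1.22)|=0.2200 |R(-0.84)|=0.1600
Bisect:
  x_lo=-2.7347 |R|=1.7347  x_hi=-0.1187 |R|=0.8813
  mid=-1.42669 |R|=0.42669 →hi
  mid=-2.08067 |R|=1.08067 →lo
  mid=-1.75368 |R|=0.75368 →hi
  mid=-1.91718 |R|=0.91718 →hi
  mid=-1.99893 |R|=0.99893 →hi
  mid=-2.03980 |R|=1.03980 →lo
  mid=-2.01936 |R|=1.01936 →lo
  mid=-2.00914 |R|=1.00914 →lo
  mid=-2.00403 |R|=1.00403 →lo
  mid=-2.00148 |R|=1.00148 →lo
  ...
  [-2.00004,-1.99988] ⇒ x*=-2.0000
So |R|<1 on (-2.0000, 0).

(-2.0000, 0).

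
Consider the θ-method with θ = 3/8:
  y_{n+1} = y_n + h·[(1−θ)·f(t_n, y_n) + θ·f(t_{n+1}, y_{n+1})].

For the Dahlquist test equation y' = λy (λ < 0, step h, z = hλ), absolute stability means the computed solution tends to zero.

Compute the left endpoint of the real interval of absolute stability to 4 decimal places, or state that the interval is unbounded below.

left endpoint -8.0000.

On y'=λy, z=hλ:
  y_{n+1} = y_n + z·[5/8·y_n + 3/8·y_{n+1}] ⇒ (1 − 3/8z)y_{n+1} = (1 + 5/8z)y_n
  R(z) = (1 + 5/8z)/(1 − 3/8z).

Boundary: |R(x)|=1, x<0.
x=-0.35: |R|=0.6906
R=−1: 1+5/8x = −1+3/8x ⇒ -1/4x=2 ⇒ x=2/(-1/4)=-8.0000
Confirm numerically:
  x=-7.766: |R|=0.98505 <1
  x=-7.481: |R|=0.96590 <1
  x=-5.310: |R|=0.77518 <1
  x=-8.574: |R|=1.03404 >1
  x=-8.225: |R|=1.01377 >1
  x=-8.158: |R|=1.00973 >1
Stable set (-8.0000, 0).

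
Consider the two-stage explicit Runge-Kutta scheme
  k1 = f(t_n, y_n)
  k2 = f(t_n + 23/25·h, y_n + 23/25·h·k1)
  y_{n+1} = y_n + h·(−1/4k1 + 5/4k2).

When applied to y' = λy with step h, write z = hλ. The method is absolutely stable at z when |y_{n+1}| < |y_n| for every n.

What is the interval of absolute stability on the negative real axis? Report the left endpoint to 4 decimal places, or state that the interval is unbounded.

(-0.8696, 0).

With y'=λy (z=hλ):
  k1=λy_n ⇒ h·k1=z·y_n;  k2=λ(1+23/25z)y_n ⇒ h·k2=z(1+23/25z)y_n
  y_{n+1}/y_n = 1 − 1/4z + 5/4z(1+23/25z) = 1 + z + 23/20z²
  R(z) = 1 + z + 23/20z².

Need |R(x)|<1, x<0.
x=-1.4: |R|=1.8540
R=1: x+23/20x²=0 ⇒ x=−20/23=-0.8696; min R=1−1/(4·23/20)=0.7826>−1
Confirm numerically:
  x=-0.765: |R|=0.90801 <1
  x=-0.704: |R|=0.86596 <1
  x=-0.610: |R|=0.81791 <1
  x=-1.469: |R|=2.01266 >1
  x=-0.992: |R|=1.13967 >1
Stable set (-0.8696, 0).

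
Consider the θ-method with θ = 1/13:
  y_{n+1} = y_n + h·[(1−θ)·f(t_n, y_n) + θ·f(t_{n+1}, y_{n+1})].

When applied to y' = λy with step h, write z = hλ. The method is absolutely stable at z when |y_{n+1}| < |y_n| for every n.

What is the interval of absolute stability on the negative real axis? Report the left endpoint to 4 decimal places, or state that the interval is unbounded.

(-2.3636, 0).

Test eqn y'=λy, z=hλ:
  y_{n+1} = y_n + z·[12/13·y_n + 1/13·y_{n+1}] ⇒ (1 − 1/13z)y_{n+1} = (1 + 12/13z)y_n
  Hence R(z) = (1 + 12/13z)/(1 − 1/13z).

Boundary: |R(x)|=1, x<0.
x=-0.43: |R|=0.5838
R=−1: 1+12/13x = −1+1/13x ⇒ -11/13x=2 ⇒ x=2/(-11/13)=-2.3636
Confirm numerically:
  x=-2.130: |R|=0.83014 <1
  x=-1.227: |R|=0.12118 <1
  x=-1.109: |R|=0.02183 <1
  x=-2.931: |R|=1.39175 >1
  x=-2.875: |R|=1.35433 >1
  x=-2.781: |R|=1.29092 >1
Interval (-2.3636, 0).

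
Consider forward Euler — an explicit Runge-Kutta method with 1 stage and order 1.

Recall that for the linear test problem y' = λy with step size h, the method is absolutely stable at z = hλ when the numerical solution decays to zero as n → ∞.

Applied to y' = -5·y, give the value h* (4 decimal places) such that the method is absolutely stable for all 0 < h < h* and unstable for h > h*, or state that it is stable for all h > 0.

(-2.0000,0); λ=-5 ⇒ h* = 0.4000.

Test eqn y'=λy, z=hλ:
  order 1, 1-stage ⇒ R(z)=1+z
  (e.g. R(-0.58)=0.42000, |R|=0.42000)

Find x<0 with |R(x)|<1.
x=-0.58: |R|=0.4200
|R(-2.34)|=1.3400 |R(-2.19)|=1.1900 |R(-1.69)|=0.6900
Bisect:
  x_lo=-2.6787 |R|=1.6787  x_hi=-0.0661 |R|=0.9339
  mid=-1.37241 |R|=0.37241 →hi
  mid=-2.02555 |R|=1.02555 →lo
  mid=-1.69898 |R|=0.69898 →hi
  mid=-1.86227 |R|=0.86227 →hi
  mid=-1.94391 |R|=0.94391 →hi
  mid=-1.98473 |R|=0.98473 →hi
  mid=-2.00514 |R|=1.00514 →lo
  mid=-1.99494 |R|=0.99494 →hi
  ...
  [-2.00004,-1.99988] ⇒ x*=-2.0000
So |R|<1 on (-2.0000, 0).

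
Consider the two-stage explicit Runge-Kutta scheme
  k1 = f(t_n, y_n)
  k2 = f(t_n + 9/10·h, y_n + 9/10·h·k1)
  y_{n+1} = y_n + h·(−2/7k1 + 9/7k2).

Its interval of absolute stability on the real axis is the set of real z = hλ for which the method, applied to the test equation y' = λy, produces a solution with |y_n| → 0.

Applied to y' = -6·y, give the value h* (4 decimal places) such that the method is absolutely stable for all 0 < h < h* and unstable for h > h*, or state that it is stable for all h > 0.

(-0.8642,0); λ=-6 ⇒ h* = (70/81)/6 = 0.1440.

With y'=λy (z=hλ):
  k1=λy_n ⇒ h·k1=z·y_n;  k2=λ(1+9/10z)y_n ⇒ h·k2=z(1+9/10z)y_n
  y_{n+1}/y_n = 1 − 2/7z + 9/7z(1+9/10z) = 1 + z + 81/70z²
  Hence R(z) = 1 + z + 81/70z².

Need |R(x)|<1, x<0.
x=-1.59: |R|=2.3354
R=1: x+81/70x²=0 ⇒ x=−70/81=-0.8642; min R=1−1/(4·81/70)=0.7840>−1
Confirm numerically:
  x=-0.804: |R|=0.94400 <1
  x=-0.437: |R|=0.78398 <1
  x=-0.427: |R|=0.78398 <1
  x=-0.410: |R|=0.78452 <1
  x=-1.062: |R|=1.24308 >1
  x=-1.046: |R|=1.22005 >1
So |R|<1 on (-0.8642, 0).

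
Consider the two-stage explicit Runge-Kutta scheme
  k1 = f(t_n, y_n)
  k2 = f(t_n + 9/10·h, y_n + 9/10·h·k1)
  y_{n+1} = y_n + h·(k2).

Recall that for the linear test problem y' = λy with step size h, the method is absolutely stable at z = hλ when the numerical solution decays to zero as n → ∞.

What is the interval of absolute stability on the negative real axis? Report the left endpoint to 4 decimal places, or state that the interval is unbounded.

With y'=λy (z=hλ):
  k1=λy_n ⇒ h·k1=z·y_n;  k2=λ(1+9/10z)y_n ⇒ h·k2=z(1+9/10z)y_n
  y_{n+1}/y_n = 1 + z(1+9/10z) = 1 + z + 9/10z²
  Hence R(z) = 1 + z + 9/10z².

Boundary: |R(x)|=1, x<0.
x=-1.22: |R|=1.1196
R=1: x+9/10x²=0 ⇒ x=−10/9=-1.1111; min R=1−1/(4·9/10)=0.7222>−1
Confirm numerically:
  x=-0.903: |R|=0.83087 <1
  x=-0.740: |R|=0.75284 <1
  x=-0.737: |R|=0.75185 <1
  x=-0.463: |R|=0.72993 <1
  x=-1.547: |R|=1.60689 >1
  x=-1.485: |R|=1.49970 >1
Interval (-1.1111, 0).

z∈(-1.1111,0).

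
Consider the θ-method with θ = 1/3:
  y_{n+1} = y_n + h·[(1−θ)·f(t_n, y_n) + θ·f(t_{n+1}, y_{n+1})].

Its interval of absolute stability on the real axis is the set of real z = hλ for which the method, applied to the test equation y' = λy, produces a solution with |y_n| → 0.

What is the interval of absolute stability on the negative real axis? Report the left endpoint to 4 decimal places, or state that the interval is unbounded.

With y'=λy (z=hλ):
  y_{n+1} = y_n + z·[2/3·y_n + 1/3·y_{n+1}] ⇒ (1 − 1/3z)y_{n+1} = (1 + 2/3z)y_n
  R(z) = (1 + 2/3z)/(1 − 1/3z).

Solve |R(x)|<1 on ℝ⁻.
x=-0.53: |R|=0.5496
R=−1: 1+2/3x = −1+1/3x ⇒ -1/3x=2 ⇒ x=2/(-1/3)=-6.0000
Confirm numerically:
  x=-5.487: |R|=0.93955 <1
  x=-5.364: |R|=0.92396 <1
  x=-5.178: |R|=0.89949 <1
  x=-2.725: |R|=0.42795 <1
  x=-6.345: |R|=1.03692 >1
  x=-6.158: |R|=1.01725 >1
Interval (-6.0000, 0).

(-6.0000, 0).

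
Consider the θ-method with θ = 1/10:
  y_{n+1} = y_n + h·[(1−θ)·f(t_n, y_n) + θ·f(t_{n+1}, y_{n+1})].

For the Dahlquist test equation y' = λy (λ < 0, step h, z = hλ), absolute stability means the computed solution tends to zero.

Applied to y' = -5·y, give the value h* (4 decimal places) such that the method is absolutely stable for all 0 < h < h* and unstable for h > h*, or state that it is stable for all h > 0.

With y'=λy (z=hλ):
  y_{n+1} = y_n + z·[9/10·y_n + 1/10·y_{n+1}] ⇒ (1 − 1/10z)y_{n+1} = (1 + 9/10z)y_n
  Hence R(z) = (1 + 9/10z)/(1 − 1/10z).

Solve |R(x)|<1 on ℝ⁻.
x=-1.79: |R|=0.5182
R=−1: 1+9/10x = −1+1/10x ⇒ -4/5x=2 ⇒ x=2/(-4/5)=-2.5000
Confirm numerically:
  x=-2.032: |R|=0.68883 <1
  x=-1.808: |R|=0.53117 <1
  x=-1.769: |R|=0.50310 <1
  x=-1.132: |R|=0.01689 <1
  x=-2.934: |R|=1.26844 >1
  x=-2.779: |R|=1.17466 >1
  x=-2.599: |R|=1.06286 >1
Stable set (-2.5000, 0).

(-2.5000,0); λ=-5 ⇒ h* = (5/2)/5 = 0.5000.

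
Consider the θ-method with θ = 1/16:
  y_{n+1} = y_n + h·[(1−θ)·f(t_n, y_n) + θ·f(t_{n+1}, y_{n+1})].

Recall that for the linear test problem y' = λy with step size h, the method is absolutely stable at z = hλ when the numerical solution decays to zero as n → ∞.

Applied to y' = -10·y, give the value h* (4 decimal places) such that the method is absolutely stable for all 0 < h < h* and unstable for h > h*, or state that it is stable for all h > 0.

With y'=λy (z=hλ):
  y_{n+1} = y_n + z·[15/16·y_n + 1/16·y_{n+1}] ⇒ (1 − 1/16z)y_{n+1} = (1 + 15/16z)y_n
  Hence R(z) = (1 + 15/16z)/(1 − 1/16z).

Solve |R(x)|<1 on ℝ⁻.
x=-0.78: |R|=0.2563
R=−1: 1+15/16x = −1+1/16x ⇒ -7/8x=2 ⇒ x=2/(-7/8)=-2.2857
Confirm numerically:
  x=-1.570: |R|=0.42971 <1
  x=-1.534: |R|=0.39979 <1
  x=-1.119: |R|=0.04586 <1
  x=-2.451: |R|=1.12541 >1
  x=-2.361: |R|=1.05740 >1
Interval (-2.2857, 0).

(-2.2857,0); λ=-10 ⇒ h* = (16/7)/10 = 0.2286.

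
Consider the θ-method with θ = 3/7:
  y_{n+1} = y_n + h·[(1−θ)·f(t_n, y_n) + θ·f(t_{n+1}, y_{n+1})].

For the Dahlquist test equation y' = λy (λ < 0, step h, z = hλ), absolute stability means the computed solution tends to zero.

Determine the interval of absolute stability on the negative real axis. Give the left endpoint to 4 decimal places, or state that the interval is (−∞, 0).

Test eqn y'=λy, z=hλ:
  y_{n+1} = y_n + z·[4/7·y_n + 3/7·y_{n+1}] ⇒ (1 − 3/7z)y_{n+1} = (1 + 4/7z)y_n
  R(z) = (1 + 4/7z)/(1 − 3/7z).

Solve |R(x)|<1 on ℝ⁻.
x=-1.23: |R|=0.1946
R=−1: 1+4/7x = −1+3/7x ⇒ -1/7x=2 ⇒ x=2/(-1/7)=-14.0000
Confirm numerically:
  x=-13.345: |R|=0.98607 <1
  x=-11.672: |R|=0.94459 <1
  x=-9.513: |R|=0.87374 <1
  x=-8.851: |R|=0.84654 <1
  x=-14.596: |R|=1.01174 >1
  x=-14.496: |R|=1.00982 >1
  x=-14.432: |R|=1.00859 >1
Stable set (-14.0000, 0).

z∈(-14.0000,0).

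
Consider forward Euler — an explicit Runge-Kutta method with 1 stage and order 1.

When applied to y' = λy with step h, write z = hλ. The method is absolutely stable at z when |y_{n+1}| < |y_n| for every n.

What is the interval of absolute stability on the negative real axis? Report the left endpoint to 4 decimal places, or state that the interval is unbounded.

Set f=λy, z=hλ:
  order 1, 1-stage ⇒ R(z)=1+z
  (e.g. R(-1.57)=-0.57000, |R|=0.57000)

Solve |R(x)|<1 on ℝ⁻.
x=-1.57: |R|=0.5700
|R(-1.69)|=0.6900 |R(-1.46)|=0.4600 |R(-0.51)|=0.4900
Bisect:
  x_lo=-2.4524 |R|=1.4524  x_hi=-0.1783 |R|=0.8217
  mid=-1.31533 |R|=0.31533 →hi
  mid=-1.88386 |R|=0.88386 →hi
  mid=-2.16813 |R|=1.16813 →lo
  mid=-2.02599 |R|=1.02599 →lo
  mid=-1.95493 |R|=0.95493 →hi
  mid=-1.99046 |R|=0.99046 →hi
  mid=-2.00823 |R|=1.00823 →lo
  mid=-1.99934 |R|=0.99934 →hi
  ...
  [-2.00004,-1.99990] ⇒ x*=-2.0000
So |R|<1 on (-2.0000, 0).

z∈(-2.0000,0).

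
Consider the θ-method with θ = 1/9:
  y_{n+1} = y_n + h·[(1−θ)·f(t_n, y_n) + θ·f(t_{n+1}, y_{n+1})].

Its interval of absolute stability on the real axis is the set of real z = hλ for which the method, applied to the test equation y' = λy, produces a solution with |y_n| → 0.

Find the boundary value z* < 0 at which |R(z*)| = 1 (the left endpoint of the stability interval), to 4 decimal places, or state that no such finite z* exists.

z* = -2.5714.

Set f=λy, z=hλ:
  y_{n+1} = y_n + z·[8/9·y_n + 1/9·y_{n+1}] ⇒ (1 − 1/9z)y_{n+1} = (1 + 8/9z)y_n
  R(z) = (1 + 8/9z)/(1 − 1/9z).

Find x<0 with |R(x)|<1.
x=-0.79: |R|=0.2737
R=−1: 1+8/9x = −1+1/9x ⇒ -7/9x=2 ⇒ x=2/(-7/9)=-2.5714
Confirm numerically:
  x=-2.281: |R|=0.81979 <1
  x=-2.054: |R|=0.67234 <1
  x=-1.516: |R|=0.29745 <1
  x=-3.031: |R|=1.26739 >1
  x=-2.637: |R|=1.03944 >1
So |R|<1 on (-2.5714, 0).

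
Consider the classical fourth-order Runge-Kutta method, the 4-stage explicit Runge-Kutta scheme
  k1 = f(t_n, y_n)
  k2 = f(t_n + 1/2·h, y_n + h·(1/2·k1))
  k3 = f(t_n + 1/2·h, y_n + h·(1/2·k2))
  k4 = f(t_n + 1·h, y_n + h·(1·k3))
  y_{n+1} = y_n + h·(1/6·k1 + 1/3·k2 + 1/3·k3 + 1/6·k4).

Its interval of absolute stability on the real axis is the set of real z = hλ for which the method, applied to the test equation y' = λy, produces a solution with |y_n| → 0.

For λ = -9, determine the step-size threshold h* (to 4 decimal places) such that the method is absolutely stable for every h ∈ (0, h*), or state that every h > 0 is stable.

(-2.7853,0); λ=-9 ⇒ h* = 0.3095.

Test eqn y'=λy, z=hλ:
  order 4, 4-stage ⇒ R(z)=1+z+z^2/2+z^3/6+z^4/24
  (e.g. R(-1.2)=0.31840, |R|=0.31840)

Boundary: |R(x)|=1, x<0.
x=-1.2: |R|=0.3184
|R(-2.81)|=1.0379 |R(-1.35)|=0.2896 |R(-1.09)|=0.3470
Bisect:
  x_lo=-3.1123 |R|=1.6159  x_hi=-0.3985 |R|=0.6714
  mid=-1.75541 |R|=0.27943 →hi
  mid=-2.43387 |R|=0.58717 →hi
  mid=-2.77310 |R|=0.98177 →hi
  mid=-2.94272 |R|=1.26447 →lo
  mid=-2.85791 |R|=1.11512 →lo
  mid=-2.81551 |R|=1.04651 →lo
  mid=-2.79430 |R|=1.01367 →lo
  ...
  [-2.78536,-2.78519] ⇒ x*=-2.7853
So |R|<1 on (-2.7853, 0).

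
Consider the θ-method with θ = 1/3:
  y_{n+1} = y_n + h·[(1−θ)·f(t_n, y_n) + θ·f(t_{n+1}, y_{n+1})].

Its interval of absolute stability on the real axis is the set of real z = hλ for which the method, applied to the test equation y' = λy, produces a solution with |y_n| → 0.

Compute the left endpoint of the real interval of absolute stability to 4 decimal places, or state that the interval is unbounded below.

z* = -6.0000.

With y'=λy (z=hλ):
  y_{n+1} = y_n + z·[2/3·y_n + 1/3·y_{n+1}] ⇒ (1 − 1/3z)y_{n+1} = (1 + 2/3z)y_n
  so R(z) = (1 + 2/3z)/(1 − 1/3z).

Find x<0 with |R(x)|<1.
x=-1.17: |R|=0.1583
R=−1: 1+2/3x = −1+1/3x ⇒ -1/3x=2 ⇒ x=2/(-1/3)=-6.0000
Confirm numerically:
  x=-5.288: |R|=0.91409 <1
  x=-3.550: |R|=0.62595 <1
  x=-3.186: |R|=0.54510 <1
  x=-2.554: |R|=0.37955 <1
  x=-6.391: |R|=1.04164 >1
  x=-6.285: |R|=1.03069 >1
  x=-6.035: |R|=1.00387 >1
Stable set (-6.0000, 0).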